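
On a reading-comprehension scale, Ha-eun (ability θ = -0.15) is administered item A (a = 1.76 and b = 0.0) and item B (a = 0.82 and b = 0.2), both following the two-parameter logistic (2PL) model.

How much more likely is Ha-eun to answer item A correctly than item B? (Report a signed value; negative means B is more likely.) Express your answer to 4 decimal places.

P(θ) = 1 / (1 + exp(−a(θ − b)))
P_A = 0.4344
P_B = 0.4287
P_A − P_B = 0.0056

0.0056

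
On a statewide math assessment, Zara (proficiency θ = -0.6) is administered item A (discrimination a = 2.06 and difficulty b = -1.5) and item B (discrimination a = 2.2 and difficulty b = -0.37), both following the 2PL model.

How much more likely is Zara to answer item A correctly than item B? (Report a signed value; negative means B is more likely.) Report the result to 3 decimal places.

P(θ) = 1 / (1 + exp(−a(θ − b)))
P_A = 0.8646
P_B = 0.3761
P_A − P_B = 0.4885

0.488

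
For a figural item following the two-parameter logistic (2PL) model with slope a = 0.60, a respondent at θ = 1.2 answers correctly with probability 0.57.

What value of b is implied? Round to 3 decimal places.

0.730

P(θ) = 1 / (1 + exp(−a(θ − b)))
logit(0.57) = ln(0.57/0.43) = 0.2819
b = θ − logit/(a) = 1.2 − 0.2819/0.6000 = 0.7302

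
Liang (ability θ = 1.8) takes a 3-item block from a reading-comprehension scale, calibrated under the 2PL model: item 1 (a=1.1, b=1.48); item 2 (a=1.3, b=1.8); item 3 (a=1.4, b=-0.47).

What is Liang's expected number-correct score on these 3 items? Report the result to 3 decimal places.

P(θ) = 1 / (1 + exp(−a(θ − b)))
P_1 = 1/(1+e^{-0.3520}) = 0.5871
P_2 = 1/(1+e^{0.0000}) = 0.5000
P_3 = 1/(1+e^{-3.1780}) = 0.9600
E[score] = 0.5871 + 0.5000 + 0.9600 = 2.0471

2.047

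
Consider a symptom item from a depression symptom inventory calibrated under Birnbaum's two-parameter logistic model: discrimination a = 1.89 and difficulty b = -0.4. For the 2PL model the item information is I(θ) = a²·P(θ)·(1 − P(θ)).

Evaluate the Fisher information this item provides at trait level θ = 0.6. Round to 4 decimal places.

P = 1/(1+e^{-1.8900}) = 0.8688
P(1−P) = 0.8688 × 0.1312 = 0.1140
I = a² × P(1−P) = 1.89² × 0.1140 = 0.40729

0.4073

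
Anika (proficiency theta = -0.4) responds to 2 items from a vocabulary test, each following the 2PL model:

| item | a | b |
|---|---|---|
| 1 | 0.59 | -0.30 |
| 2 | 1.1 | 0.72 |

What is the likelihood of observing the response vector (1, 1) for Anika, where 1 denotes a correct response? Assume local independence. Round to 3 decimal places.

0.110

P(theta) = 1 / (1 + exp(−a(theta − b)))
P_1 = 1/(1+e^{0.0590}) = 0.4853
P_2 = 1/(1+e^{1.2320}) = 0.2258
L = P_1 × P_2 = 0.4853 × 0.2258 = 0.10959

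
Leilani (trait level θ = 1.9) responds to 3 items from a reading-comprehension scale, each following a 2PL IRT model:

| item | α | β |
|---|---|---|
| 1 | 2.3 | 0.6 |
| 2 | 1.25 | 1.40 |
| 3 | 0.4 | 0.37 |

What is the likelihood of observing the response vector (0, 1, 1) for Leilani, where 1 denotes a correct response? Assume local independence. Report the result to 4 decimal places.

P(θ) = 1 / (1 + exp(−α(θ − β)))
P_1 = 1/(1+e^{-2.9900}) = 0.9521
P_2 = 1/(1+e^{-0.6250}) = 0.6514
P_3 = 1/(1+e^{-0.6120}) = 0.6484
L = (1−P_1) × P_2 × P_3 = 0.0479 × 0.6514 × 0.6484 = 0.02022

0.0202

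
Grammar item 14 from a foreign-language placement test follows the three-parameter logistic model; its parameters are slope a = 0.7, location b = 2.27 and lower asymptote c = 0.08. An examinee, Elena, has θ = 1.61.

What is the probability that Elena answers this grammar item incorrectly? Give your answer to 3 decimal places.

0.564

P(θ) = c + (1 − c) · 1 / (1 + exp(−a(θ − b)))
Exponent: 0.7 × (1.61 − 2.27) = -0.4620
1/(1 + e^{0.4620}) = 0.3865
P = 0.08 + 0.92 × 0.3865 = 0.4356
P(incorrect) = 1 − 0.4356 = 0.5644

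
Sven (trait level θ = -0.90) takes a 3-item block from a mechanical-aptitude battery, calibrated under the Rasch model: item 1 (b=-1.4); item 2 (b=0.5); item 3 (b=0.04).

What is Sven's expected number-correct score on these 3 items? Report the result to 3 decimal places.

P(θ) = 1 / (1 + exp(−(θ − b)))
P_1 = 1/(1+e^{-0.5000}) = 0.6225
P_2 = 1/(1+e^{1.4000}) = 0.1978
P_3 = 1/(1+e^{0.9400}) = 0.2809
E[score] = 0.6225 + 0.1978 + 0.2809 = 1.1012

1.101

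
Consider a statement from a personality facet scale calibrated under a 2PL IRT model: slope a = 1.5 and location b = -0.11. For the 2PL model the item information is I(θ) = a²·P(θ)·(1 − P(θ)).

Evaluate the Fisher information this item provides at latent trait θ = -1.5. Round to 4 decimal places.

0.2213

P = 1/(1+e^{2.0850}) = 0.1106
P(1−P) = 0.1106 × 0.8894 = 0.0983
I = a² × P(1−P) = 1.5² × 0.0983 = 0.22126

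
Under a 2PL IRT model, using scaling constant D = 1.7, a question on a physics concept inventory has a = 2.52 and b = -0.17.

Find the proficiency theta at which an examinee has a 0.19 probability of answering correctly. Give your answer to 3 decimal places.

-0.508

P(theta) = 1 / (1 + exp(−D·a(theta − b)))
logit = ln(0.1900/0.8100) = -1.4500
theta = b + logit/(1.7·a) = -0.17 + (-1.4500)/4.2840 = -0.5085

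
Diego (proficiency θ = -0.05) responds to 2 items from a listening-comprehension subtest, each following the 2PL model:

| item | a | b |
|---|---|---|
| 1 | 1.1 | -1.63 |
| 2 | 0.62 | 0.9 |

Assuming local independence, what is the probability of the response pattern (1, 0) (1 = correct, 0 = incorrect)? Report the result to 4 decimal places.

P(θ) = 1 / (1 + exp(−a(θ − b)))
P_1 = 1/(1+e^{-1.7380}) = 0.8504
P_2 = 1/(1+e^{0.5890}) = 0.3569
L = P_1 × (1−P_2) = 0.8504 × 0.6431 = 0.54694

0.5469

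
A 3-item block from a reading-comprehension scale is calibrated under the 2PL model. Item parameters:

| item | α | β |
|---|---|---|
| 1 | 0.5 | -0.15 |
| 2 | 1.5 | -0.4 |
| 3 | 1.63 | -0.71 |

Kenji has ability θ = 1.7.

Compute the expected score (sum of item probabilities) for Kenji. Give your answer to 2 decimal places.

P(θ) = 1 / (1 + exp(−α(θ − β)))
P_1 = 1/(1+e^{-0.9250}) = 0.7161
P_2 = 1/(1+e^{-3.1500}) = 0.9589
P_3 = 1/(1+e^{-3.9283}) = 0.9807
E[score] = 0.7161 + 0.9589 + 0.9807 = 2.6557

2.66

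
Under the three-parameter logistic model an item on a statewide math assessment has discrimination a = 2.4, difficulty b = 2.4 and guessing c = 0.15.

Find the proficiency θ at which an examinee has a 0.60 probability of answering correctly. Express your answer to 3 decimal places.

2.449

P(θ) = c + (1 − c) · 1 / (1 + exp(−a(θ − b)))
Remove guessing floor: (0.60 − 0.15)/(1 − 0.15) = 0.5294
logit = ln(0.5294/0.4706) = 0.1178
θ = b + logit/(a) = 2.4 + 0.1178/2.4000 = 2.4491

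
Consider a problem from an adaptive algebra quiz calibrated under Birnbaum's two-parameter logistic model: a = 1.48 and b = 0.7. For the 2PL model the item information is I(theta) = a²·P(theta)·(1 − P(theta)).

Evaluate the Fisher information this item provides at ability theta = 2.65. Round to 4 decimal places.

P = 1/(1+e^{-2.8860}) = 0.9472
P(1−P) = 0.9472 × 0.0528 = 0.0501
I = a² × P(1−P) = 1.48² × 0.0501 = 0.10964

0.1096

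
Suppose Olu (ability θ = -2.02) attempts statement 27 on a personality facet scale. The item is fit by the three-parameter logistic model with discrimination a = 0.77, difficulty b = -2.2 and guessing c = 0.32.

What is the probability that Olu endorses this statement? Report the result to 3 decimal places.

0.684

P(θ) = c + (1 − c) · 1 / (1 + exp(−a(θ − b)))
Exponent: 0.77 × (-2.02 − (-2.2)) = 0.1386
1/(1 + e^{-0.1386}) = 0.5346
P = 0.32 + 0.68 × 0.5346 = 0.6835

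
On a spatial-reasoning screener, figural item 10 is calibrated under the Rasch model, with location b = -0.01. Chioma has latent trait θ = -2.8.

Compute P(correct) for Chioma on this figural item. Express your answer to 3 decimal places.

0.058

P(θ) = 1 / (1 + exp(−(θ − b)))
Exponent: (-2.8 − (-0.01)) = -2.7900
1/(1 + e^{2.7900}) = 0.0579
P = 0.0579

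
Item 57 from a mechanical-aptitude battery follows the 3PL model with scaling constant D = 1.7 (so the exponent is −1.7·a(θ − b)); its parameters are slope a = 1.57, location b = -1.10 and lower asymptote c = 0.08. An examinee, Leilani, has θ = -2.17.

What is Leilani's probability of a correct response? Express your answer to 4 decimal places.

0.1300

P(θ) = c + (1 − c) · 1 / (1 + exp(−D·a(θ − b)))
Exponent: 1.7 × 1.57 × (-2.17 − (-1.10)) = -2.8558
1/(1 + e^{2.8558}) = 0.0544
P = 0.08 + 0.92 × 0.0544 = 0.1300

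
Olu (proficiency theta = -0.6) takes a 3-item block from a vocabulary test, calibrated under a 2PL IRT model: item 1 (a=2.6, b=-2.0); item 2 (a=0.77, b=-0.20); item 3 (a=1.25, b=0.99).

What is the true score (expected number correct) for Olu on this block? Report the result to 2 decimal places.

1.52

P(theta) = 1 / (1 + exp(−a(theta − b)))
P_1 = 1/(1+e^{-3.6400}) = 0.9744
P_2 = 1/(1+e^{0.3080}) = 0.4236
P_3 = 1/(1+e^{1.9875}) = 0.1205
E[score] = 0.9744 + 0.4236 + 0.1205 = 1.5185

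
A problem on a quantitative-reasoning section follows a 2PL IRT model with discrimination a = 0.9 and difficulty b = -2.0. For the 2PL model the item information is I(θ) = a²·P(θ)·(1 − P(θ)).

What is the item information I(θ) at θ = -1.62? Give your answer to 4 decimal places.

P = 1/(1+e^{-0.3420}) = 0.5847
P(1−P) = 0.5847 × 0.4153 = 0.2428
I = a² × P(1−P) = 0.9² × 0.2428 = 0.19669

0.1967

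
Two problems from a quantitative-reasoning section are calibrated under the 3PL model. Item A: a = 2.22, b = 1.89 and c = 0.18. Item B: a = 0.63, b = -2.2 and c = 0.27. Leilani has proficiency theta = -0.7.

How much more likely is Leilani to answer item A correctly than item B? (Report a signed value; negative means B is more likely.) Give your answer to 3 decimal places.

P(theta) = c + (1 − c) · 1 / (1 + exp(−a(theta − b)))
P_A = 0.1826
P_B = 0.7957
P_A − P_B = -0.6131

-0.613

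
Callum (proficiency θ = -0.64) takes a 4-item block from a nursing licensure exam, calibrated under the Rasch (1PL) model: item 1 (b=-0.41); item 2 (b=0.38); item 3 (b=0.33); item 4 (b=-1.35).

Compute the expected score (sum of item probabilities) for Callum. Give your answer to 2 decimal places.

P(θ) = 1 / (1 + exp(−(θ − b)))
P_1 = 1/(1+e^{0.2300}) = 0.4428
P_2 = 1/(1+e^{1.0200}) = 0.2650
P_3 = 1/(1+e^{0.9700}) = 0.2749
P_4 = 1/(1+e^{-0.7100}) = 0.6704
E[score] = 0.4428 + 0.2650 + 0.2749 + 0.6704 = 1.6531

1.65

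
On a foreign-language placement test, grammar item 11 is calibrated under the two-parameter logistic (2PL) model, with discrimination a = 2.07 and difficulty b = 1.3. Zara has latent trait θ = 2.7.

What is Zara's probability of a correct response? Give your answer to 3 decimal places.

0.948

P(θ) = 1 / (1 + exp(−a(θ − b)))
Exponent: 2.07 × (2.7 − 1.3) = 2.8980
1/(1 + e^{-2.8980}) = 0.9477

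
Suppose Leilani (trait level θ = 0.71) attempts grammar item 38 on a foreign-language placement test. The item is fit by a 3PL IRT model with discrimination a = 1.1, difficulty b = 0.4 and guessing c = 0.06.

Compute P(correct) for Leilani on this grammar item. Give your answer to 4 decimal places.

0.6094

P(θ) = c + (1 − c) · 1 / (1 + exp(−a(θ − b)))
Exponent: 1.1 × (0.71 − 0.4) = 0.3410
1/(1 + e^{-0.3410}) = 0.5844
P = 0.06 + 0.94 × 0.5844 = 0.6094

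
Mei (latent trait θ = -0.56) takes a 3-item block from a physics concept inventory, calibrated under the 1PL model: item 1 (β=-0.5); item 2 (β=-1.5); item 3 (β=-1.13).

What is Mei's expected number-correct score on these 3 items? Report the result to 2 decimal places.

P(θ) = 1 / (1 + exp(−(θ − β)))
P_1 = 1/(1+e^{0.0600}) = 0.4850
P_2 = 1/(1+e^{-0.9400}) = 0.7191
P_3 = 1/(1+e^{-0.5700}) = 0.6388
E[score] = 0.4850 + 0.7191 + 0.6388 = 1.8429

1.84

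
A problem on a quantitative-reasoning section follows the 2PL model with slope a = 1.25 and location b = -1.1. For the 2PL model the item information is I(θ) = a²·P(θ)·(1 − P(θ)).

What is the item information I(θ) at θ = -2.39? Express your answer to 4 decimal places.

0.2166

P = 1/(1+e^{1.6125}) = 0.1662
P(1−P) = 0.1662 × 0.8338 = 0.1386
I = a² × P(1−P) = 1.25² × 0.1386 = 0.21657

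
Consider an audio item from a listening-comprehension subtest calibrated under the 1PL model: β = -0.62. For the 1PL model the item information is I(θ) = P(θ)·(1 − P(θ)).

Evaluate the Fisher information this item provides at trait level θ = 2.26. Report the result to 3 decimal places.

0.050

P = 1/(1+e^{-2.8800}) = 0.9468
P(1−P) = 0.9468 × 0.0532 = 0.0503
I = P(1−P) = 0.05033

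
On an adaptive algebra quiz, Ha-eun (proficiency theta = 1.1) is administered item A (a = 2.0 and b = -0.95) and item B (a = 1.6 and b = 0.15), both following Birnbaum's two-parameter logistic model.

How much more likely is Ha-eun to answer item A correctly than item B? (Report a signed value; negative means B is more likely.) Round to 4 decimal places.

0.1632

P(theta) = 1 / (1 + exp(−a(theta − b)))
P_A = 0.9837
P_B = 0.8205
P_A − P_B = 0.1632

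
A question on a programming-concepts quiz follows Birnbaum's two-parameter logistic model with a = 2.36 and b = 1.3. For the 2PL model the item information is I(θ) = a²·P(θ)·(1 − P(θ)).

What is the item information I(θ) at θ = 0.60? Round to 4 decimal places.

0.7517

P = 1/(1+e^{1.6520}) = 0.1608
P(1−P) = 0.1608 × 0.8392 = 0.1350
I = a² × P(1−P) = 2.36² × 0.1350 = 0.75173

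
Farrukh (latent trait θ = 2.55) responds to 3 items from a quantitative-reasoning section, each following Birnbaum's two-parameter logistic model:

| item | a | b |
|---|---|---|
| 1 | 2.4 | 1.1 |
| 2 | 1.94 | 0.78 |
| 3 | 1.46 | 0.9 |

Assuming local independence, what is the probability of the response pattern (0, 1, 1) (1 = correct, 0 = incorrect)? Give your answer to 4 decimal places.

P(θ) = 1 / (1 + exp(−a(θ − b)))
P_1 = 1/(1+e^{-3.4800}) = 0.9701
P_2 = 1/(1+e^{-3.4338}) = 0.9687
P_3 = 1/(1+e^{-2.4090}) = 0.9175
L = (1−P_1) × P_2 × P_3 = 0.0299 × 0.9687 × 0.9175 = 0.02656

0.0266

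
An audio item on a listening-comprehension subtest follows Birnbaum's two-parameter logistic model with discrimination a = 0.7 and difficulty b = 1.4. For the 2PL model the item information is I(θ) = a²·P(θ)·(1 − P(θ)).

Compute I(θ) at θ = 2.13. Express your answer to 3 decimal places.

0.115

P = 1/(1+e^{-0.5110}) = 0.6250
P(1−P) = 0.6250 × 0.3750 = 0.2344
I = a² × P(1−P) = 0.7² × 0.2344 = 0.11484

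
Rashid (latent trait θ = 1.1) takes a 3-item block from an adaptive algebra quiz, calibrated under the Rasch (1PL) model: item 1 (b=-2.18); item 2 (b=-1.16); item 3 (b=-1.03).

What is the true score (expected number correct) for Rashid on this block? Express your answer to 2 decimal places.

P(θ) = 1 / (1 + exp(−(θ − b)))
P_1 = 1/(1+e^{-3.2800}) = 0.9637
P_2 = 1/(1+e^{-2.2600}) = 0.9055
P_3 = 1/(1+e^{-2.1300}) = 0.8938
E[score] = 0.9637 + 0.9055 + 0.8938 = 2.7630

2.76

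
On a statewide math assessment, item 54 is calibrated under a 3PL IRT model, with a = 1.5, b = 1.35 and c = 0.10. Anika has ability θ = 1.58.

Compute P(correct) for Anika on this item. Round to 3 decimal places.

P(θ) = c + (1 − c) · 1 / (1 + exp(−a(θ − b)))
Exponent: 1.5 × (1.58 − 1.35) = 0.3450
1/(1 + e^{-0.3450}) = 0.5854
P = 0.10 + 0.90 × 0.5854 = 0.6269

0.627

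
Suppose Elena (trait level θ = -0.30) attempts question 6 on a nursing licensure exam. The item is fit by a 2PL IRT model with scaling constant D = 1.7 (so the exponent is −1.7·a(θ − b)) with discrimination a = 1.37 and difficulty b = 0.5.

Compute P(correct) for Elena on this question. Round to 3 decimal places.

0.134

P(θ) = 1 / (1 + exp(−D·a(θ − b)))
Exponent: 1.7 × 1.37 × (-0.30 − 0.5) = -1.8632
1/(1 + e^{1.8632}) = 0.1343
P = 0.1343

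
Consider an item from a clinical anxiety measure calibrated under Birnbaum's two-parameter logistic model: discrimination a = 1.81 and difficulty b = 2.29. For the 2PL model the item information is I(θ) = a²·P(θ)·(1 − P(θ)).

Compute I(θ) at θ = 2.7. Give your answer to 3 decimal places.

P = 1/(1+e^{-0.7421}) = 0.6775
P(1−P) = 0.6775 × 0.3225 = 0.2185
I = a² × P(1−P) = 1.81² × 0.2185 = 0.71586

0.716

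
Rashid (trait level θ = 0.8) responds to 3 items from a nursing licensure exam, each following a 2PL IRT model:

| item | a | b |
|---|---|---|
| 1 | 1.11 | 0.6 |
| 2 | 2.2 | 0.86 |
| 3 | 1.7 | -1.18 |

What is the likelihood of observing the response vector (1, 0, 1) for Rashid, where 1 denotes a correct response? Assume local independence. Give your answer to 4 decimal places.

P(θ) = 1 / (1 + exp(−a(θ − b)))
P_1 = 1/(1+e^{-0.2220}) = 0.5553
P_2 = 1/(1+e^{0.1320}) = 0.4670
P_3 = 1/(1+e^{-3.3660}) = 0.9666
L = P_1 × (1−P_2) × P_3 = 0.5553 × 0.5330 × 0.9666 = 0.28606

0.2861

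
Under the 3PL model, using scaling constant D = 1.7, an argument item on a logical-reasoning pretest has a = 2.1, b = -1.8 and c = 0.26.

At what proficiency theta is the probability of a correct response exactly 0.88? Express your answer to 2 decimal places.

-1.34

P(theta) = c + (1 − c) · 1 / (1 + exp(−D·a(theta − b)))
Remove guessing floor: (0.88 − 0.26)/(1 − 0.26) = 0.8378
logit = ln(0.8378/0.1622) = 1.6422
theta = b + logit/(1.7·a) = -1.8 + 1.6422/3.5700 = -1.3400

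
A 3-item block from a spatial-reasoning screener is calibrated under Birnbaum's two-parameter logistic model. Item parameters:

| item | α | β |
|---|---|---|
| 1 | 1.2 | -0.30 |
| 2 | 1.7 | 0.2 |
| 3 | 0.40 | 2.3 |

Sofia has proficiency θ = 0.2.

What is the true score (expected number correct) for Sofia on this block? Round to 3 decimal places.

P(θ) = 1 / (1 + exp(−α(θ − β)))
P_1 = 1/(1+e^{-0.6000}) = 0.6457
P_2 = 1/(1+e^{0.0000}) = 0.5000
P_3 = 1/(1+e^{0.8400}) = 0.3015
E[score] = 0.6457 + 0.5000 + 0.3015 = 1.4472

1.447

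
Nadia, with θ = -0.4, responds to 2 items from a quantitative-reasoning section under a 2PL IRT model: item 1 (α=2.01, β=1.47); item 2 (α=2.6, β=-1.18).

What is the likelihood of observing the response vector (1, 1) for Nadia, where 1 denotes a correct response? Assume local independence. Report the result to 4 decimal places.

0.0201

P(θ) = 1 / (1 + exp(−α(θ − β)))
P_1 = 1/(1+e^{3.7587}) = 0.0228
P_2 = 1/(1+e^{-2.0280}) = 0.8837
L = P_1 × P_2 = 0.0228 × 0.8837 = 0.02013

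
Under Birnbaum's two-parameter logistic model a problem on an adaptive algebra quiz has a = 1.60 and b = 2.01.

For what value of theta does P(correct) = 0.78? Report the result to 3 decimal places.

P(theta) = 1 / (1 + exp(−a(theta − b)))
logit = ln(0.7800/0.2200) = 1.2657
theta = b + logit/(a) = 2.01 + 1.2657/1.6000 = 2.8010

2.801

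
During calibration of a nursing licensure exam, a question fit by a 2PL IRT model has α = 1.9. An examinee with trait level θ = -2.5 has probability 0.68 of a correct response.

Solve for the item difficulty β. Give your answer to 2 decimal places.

-2.90

P(θ) = 1 / (1 + exp(−α(θ − β)))
logit(0.68) = ln(0.68/0.32) = 0.7538
β = θ − logit/(α) = -2.5 − 0.7538/1.9000 = -2.8967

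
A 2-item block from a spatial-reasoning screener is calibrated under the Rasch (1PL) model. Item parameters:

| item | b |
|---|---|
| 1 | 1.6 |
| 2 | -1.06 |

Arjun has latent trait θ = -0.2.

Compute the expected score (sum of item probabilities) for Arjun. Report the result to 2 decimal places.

P(θ) = 1 / (1 + exp(−(θ − b)))
P_1 = 1/(1+e^{1.8000}) = 0.1419
P_2 = 1/(1+e^{-0.8600}) = 0.7027
E[score] = 0.1419 + 0.7027 = 0.8445

0.84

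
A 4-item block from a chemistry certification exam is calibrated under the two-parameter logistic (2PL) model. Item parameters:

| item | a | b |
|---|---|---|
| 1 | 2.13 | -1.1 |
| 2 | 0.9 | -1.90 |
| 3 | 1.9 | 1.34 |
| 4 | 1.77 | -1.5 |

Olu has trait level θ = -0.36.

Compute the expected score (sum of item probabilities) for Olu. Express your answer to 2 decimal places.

P(θ) = 1 / (1 + exp(−a(θ − b)))
P_1 = 1/(1+e^{-1.5762}) = 0.8287
P_2 = 1/(1+e^{-1.3860}) = 0.8000
P_3 = 1/(1+e^{3.2300}) = 0.0381
P_4 = 1/(1+e^{-2.0178}) = 0.8827
E[score] = 0.8287 + 0.8000 + 0.0381 + 0.8827 = 2.5493

2.55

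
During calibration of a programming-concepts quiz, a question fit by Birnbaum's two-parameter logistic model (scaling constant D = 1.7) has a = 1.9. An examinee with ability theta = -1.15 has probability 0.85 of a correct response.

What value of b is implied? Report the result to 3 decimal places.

P(theta) = 1 / (1 + exp(−D·a(theta − b)))
logit(0.85) = ln(0.85/0.15) = 1.7346
b = theta − logit/(1.7·a) = -1.15 − 1.7346/3.2300 = -1.6870

-1.687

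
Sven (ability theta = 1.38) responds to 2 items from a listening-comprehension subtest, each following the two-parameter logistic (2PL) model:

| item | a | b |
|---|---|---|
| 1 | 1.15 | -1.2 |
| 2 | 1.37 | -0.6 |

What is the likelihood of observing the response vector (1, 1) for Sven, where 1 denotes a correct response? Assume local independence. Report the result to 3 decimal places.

0.892

P(theta) = 1 / (1 + exp(−a(theta − b)))
P_1 = 1/(1+e^{-2.9670}) = 0.9511
P_2 = 1/(1+e^{-2.7126}) = 0.9378
L = P_1 × P_2 = 0.9511 × 0.9378 = 0.89187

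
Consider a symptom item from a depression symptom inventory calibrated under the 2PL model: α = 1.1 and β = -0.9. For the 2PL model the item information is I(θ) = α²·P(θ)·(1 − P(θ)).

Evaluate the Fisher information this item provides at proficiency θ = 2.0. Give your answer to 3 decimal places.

P = 1/(1+e^{-3.1900}) = 0.9605
P(1−P) = 0.9605 × 0.0395 = 0.0380
I = α² × P(1−P) = 1.1² × 0.0380 = 0.04596

0.046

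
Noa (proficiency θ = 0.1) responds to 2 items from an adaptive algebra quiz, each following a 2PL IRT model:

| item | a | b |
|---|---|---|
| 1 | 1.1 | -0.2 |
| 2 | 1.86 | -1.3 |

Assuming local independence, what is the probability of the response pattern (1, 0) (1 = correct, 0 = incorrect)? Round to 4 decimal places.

P(θ) = 1 / (1 + exp(−a(θ − b)))
P_1 = 1/(1+e^{-0.3300}) = 0.5818
P_2 = 1/(1+e^{-2.6040}) = 0.9311
L = P_1 × (1−P_2) = 0.5818 × 0.0689 = 0.04007

0.0401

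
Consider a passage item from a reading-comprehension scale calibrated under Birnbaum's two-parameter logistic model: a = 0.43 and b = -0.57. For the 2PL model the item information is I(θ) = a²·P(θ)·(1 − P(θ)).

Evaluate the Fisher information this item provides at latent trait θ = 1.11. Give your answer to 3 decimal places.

P = 1/(1+e^{-0.7224}) = 0.6731
P(1−P) = 0.6731 × 0.3269 = 0.2200
I = a² × P(1−P) = 0.43² × 0.2200 = 0.04068

0.041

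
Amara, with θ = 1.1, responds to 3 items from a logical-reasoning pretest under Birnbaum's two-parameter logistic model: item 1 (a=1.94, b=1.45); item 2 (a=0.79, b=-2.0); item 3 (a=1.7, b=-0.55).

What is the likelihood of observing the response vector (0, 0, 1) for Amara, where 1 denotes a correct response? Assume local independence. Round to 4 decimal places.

P(θ) = 1 / (1 + exp(−a(θ − b)))
P_1 = 1/(1+e^{0.6790}) = 0.3365
P_2 = 1/(1+e^{-2.4490}) = 0.9205
P_3 = 1/(1+e^{-2.8050}) = 0.9429
L = (1−P_1) × (1−P_2) × P_3 = 0.6635 × 0.0795 × 0.9429 = 0.04975

0.0497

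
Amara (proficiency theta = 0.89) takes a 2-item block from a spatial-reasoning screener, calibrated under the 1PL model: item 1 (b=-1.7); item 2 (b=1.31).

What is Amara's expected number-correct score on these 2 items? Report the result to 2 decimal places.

P(theta) = 1 / (1 + exp(−(theta − b)))
P_1 = 1/(1+e^{-2.5900}) = 0.9302
P_2 = 1/(1+e^{0.4200}) = 0.3965
E[score] = 0.9302 + 0.3965 = 1.3267

1.33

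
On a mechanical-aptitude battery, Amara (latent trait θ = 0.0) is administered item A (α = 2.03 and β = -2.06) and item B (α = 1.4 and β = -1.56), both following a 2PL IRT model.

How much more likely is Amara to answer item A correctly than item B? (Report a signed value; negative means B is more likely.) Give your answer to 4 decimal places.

P(θ) = 1 / (1 + exp(−α(θ − β)))
P_A = 0.9850
P_B = 0.8988
P_A − P_B = 0.0862

0.0862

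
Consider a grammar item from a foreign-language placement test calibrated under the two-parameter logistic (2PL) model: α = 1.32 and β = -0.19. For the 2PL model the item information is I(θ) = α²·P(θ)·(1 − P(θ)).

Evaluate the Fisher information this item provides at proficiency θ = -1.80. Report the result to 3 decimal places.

P = 1/(1+e^{2.1252}) = 0.1067
P(1−P) = 0.1067 × 0.8933 = 0.0953
I = α² × P(1−P) = 1.32² × 0.0953 = 0.16604

0.166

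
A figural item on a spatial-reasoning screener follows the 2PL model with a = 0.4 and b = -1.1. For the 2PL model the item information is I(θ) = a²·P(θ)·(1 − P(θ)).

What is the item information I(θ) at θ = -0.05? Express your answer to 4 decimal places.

0.0383

P = 1/(1+e^{-0.4200}) = 0.6035
P(1−P) = 0.6035 × 0.3965 = 0.2393
I = a² × P(1−P) = 0.4² × 0.2393 = 0.03829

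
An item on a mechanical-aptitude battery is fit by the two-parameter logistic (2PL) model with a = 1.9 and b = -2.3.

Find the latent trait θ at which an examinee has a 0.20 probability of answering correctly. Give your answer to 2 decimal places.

P(θ) = 1 / (1 + exp(−a(θ − b)))
logit = ln(0.2000/0.8000) = -1.3863
θ = b + logit/(a) = -2.3 + (-1.3863)/1.9000 = -3.0296

-3.03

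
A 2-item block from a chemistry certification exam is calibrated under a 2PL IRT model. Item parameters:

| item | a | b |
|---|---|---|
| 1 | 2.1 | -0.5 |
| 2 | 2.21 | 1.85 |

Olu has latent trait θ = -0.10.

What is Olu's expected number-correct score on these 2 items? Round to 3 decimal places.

P(θ) = 1 / (1 + exp(−a(θ − b)))
P_1 = 1/(1+e^{-0.8400}) = 0.6985
P_2 = 1/(1+e^{4.3095}) = 0.0133
E[score] = 0.6985 + 0.0133 = 0.7117

0.712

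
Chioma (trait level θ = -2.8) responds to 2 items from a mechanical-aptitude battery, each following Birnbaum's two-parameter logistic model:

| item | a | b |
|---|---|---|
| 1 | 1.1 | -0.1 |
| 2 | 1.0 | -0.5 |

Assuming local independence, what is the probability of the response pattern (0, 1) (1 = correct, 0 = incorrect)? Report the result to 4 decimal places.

0.0867

P(θ) = 1 / (1 + exp(−a(θ − b)))
P_1 = 1/(1+e^{2.9700}) = 0.0488
P_2 = 1/(1+e^{2.3000}) = 0.0911
L = (1−P_1) × P_2 = 0.9512 × 0.0911 = 0.08668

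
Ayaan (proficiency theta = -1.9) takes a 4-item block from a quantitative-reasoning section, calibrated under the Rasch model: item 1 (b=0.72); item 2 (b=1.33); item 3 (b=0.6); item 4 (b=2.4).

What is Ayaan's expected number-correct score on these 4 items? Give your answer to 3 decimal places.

0.195

P(theta) = 1 / (1 + exp(−(theta − b)))
P_1 = 1/(1+e^{2.6200}) = 0.0679
P_2 = 1/(1+e^{3.2300}) = 0.0381
P_3 = 1/(1+e^{2.5000}) = 0.0759
P_4 = 1/(1+e^{4.3000}) = 0.0134
E[score] = 0.0679 + 0.0381 + 0.0759 + 0.0134 = 0.1952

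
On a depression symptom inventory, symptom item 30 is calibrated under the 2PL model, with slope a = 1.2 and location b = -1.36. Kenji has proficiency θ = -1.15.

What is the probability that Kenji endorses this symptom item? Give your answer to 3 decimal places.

0.563

P(θ) = 1 / (1 + exp(−a(θ − b)))
Exponent: 1.2 × (-1.15 − (-1.36)) = 0.2520
1/(1 + e^{-0.2520}) = 0.5627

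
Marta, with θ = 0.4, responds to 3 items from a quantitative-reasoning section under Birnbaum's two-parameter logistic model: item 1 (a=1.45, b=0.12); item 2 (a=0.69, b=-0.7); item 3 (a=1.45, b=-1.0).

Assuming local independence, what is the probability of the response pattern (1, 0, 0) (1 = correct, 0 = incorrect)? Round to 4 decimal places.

P(θ) = 1 / (1 + exp(−a(θ − b)))
P_1 = 1/(1+e^{-0.4060}) = 0.6001
P_2 = 1/(1+e^{-0.7590}) = 0.6811
P_3 = 1/(1+e^{-2.0300}) = 0.8839
L = P_1 × (1−P_2) × (1−P_3) = 0.6001 × 0.3189 × 0.1161 = 0.02221

0.0222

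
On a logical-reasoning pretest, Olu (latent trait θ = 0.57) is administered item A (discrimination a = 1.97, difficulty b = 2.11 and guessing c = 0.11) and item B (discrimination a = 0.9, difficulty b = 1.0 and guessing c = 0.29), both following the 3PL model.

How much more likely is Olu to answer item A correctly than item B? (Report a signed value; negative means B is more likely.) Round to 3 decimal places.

P(θ) = c + (1 − c) · 1 / (1 + exp(−a(θ − b)))
P_A = 0.1509
P_B = 0.5772
P_A − P_B = -0.4263

-0.426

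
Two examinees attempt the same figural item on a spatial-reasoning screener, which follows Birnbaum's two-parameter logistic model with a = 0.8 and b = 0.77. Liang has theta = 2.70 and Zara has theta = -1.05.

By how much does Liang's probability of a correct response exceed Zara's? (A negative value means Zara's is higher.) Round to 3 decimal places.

P(theta) = 1 / (1 + exp(−a(theta − b)))
P(Liang) = 0.8240  [exponent 1.5440]
P(Zara) = 0.1891  [exponent -1.4560]
Difference = 0.8240 − 0.1891 = 0.6350

0.635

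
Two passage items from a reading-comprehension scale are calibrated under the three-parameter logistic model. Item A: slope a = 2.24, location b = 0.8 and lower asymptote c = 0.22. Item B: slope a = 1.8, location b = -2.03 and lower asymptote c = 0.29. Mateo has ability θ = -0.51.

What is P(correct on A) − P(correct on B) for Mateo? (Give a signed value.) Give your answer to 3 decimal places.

P(θ) = c + (1 − c) · 1 / (1 + exp(−a(θ − b)))
P_A = 0.2594
P_B = 0.9568
P_A − P_B = -0.6974

-0.697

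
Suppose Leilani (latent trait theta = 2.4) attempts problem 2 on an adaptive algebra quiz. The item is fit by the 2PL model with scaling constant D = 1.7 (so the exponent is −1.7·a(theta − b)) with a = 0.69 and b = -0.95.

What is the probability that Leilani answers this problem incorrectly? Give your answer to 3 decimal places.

0.019

P(theta) = 1 / (1 + exp(−D·a(theta − b)))
Exponent: 1.7 × 0.69 × (2.4 − (-0.95)) = 3.9295
1/(1 + e^{-3.9295}) = 0.9807
P = 0.9807
P(incorrect) = 1 − 0.9807 = 0.0193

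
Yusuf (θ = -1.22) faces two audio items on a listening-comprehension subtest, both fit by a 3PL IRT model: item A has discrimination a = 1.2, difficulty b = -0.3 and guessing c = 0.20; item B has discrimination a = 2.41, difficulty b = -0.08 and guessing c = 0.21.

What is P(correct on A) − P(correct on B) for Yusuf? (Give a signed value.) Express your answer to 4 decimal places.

P(θ) = c + (1 − c) · 1 / (1 + exp(−a(θ − b)))
P_A = 0.3992
P_B = 0.2576
P_A − P_B = 0.1416

0.1416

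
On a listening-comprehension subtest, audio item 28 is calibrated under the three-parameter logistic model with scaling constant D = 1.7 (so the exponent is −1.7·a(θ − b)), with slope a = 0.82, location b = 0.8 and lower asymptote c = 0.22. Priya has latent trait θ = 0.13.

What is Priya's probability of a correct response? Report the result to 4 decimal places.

0.4401

P(θ) = c + (1 − c) · 1 / (1 + exp(−D·a(θ − b)))
Exponent: 1.7 × 0.82 × (0.13 − 0.8) = -0.9340
1/(1 + e^{0.9340}) = 0.2821
P = 0.22 + 0.78 × 0.2821 = 0.4401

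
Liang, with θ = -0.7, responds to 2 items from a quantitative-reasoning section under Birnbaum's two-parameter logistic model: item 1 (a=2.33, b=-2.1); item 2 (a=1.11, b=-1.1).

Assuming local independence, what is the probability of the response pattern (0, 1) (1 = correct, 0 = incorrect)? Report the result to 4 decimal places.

P(θ) = 1 / (1 + exp(−a(θ − b)))
P_1 = 1/(1+e^{-3.2620}) = 0.9631
P_2 = 1/(1+e^{-0.4440}) = 0.6092
L = (1−P_1) × P_2 = 0.0369 × 0.6092 = 0.02248

0.0225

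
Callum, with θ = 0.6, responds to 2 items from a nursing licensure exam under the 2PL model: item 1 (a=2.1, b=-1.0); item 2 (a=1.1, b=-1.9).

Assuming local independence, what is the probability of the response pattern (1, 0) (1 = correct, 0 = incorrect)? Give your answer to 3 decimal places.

0.058

P(θ) = 1 / (1 + exp(−a(θ − b)))
P_1 = 1/(1+e^{-3.3600}) = 0.9664
P_2 = 1/(1+e^{-2.7500}) = 0.9399
L = P_1 × (1−P_2) = 0.9664 × 0.0601 = 0.05807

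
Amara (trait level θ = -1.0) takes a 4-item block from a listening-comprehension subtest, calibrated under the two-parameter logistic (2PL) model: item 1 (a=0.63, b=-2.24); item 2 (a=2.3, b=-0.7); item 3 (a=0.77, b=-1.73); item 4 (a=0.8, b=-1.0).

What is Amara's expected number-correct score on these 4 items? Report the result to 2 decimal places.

2.16

P(θ) = 1 / (1 + exp(−a(θ − b)))
P_1 = 1/(1+e^{-0.7812}) = 0.6859
P_2 = 1/(1+e^{0.6900}) = 0.3340
P_3 = 1/(1+e^{-0.5621}) = 0.6369
P_4 = 1/(1+e^{0.0000}) = 0.5000
E[score] = 0.6859 + 0.3340 + 0.6369 + 0.5000 = 2.1569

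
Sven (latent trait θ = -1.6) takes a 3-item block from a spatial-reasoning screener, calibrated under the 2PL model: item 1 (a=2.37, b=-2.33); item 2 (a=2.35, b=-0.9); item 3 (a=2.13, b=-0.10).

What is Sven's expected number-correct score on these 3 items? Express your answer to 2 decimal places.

P(θ) = 1 / (1 + exp(−a(θ − b)))
P_1 = 1/(1+e^{-1.7301}) = 0.8494
P_2 = 1/(1+e^{1.6450}) = 0.1618
P_3 = 1/(1+e^{3.1950}) = 0.0394
E[score] = 0.8494 + 0.1618 + 0.0394 = 1.0506

1.05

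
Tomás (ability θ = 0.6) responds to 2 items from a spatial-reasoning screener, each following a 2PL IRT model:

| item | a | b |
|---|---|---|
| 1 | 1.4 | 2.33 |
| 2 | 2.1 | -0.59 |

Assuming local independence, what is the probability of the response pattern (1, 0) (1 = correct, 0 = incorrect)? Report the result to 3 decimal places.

P(θ) = 1 / (1 + exp(−a(θ − b)))
P_1 = 1/(1+e^{2.4220}) = 0.0815
P_2 = 1/(1+e^{-2.4990}) = 0.9241
L = P_1 × (1−P_2) = 0.0815 × 0.0759 = 0.00619

0.006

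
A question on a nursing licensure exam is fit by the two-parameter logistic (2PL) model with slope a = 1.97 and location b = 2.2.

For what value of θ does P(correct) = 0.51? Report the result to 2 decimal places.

P(θ) = 1 / (1 + exp(−a(θ − b)))
logit = ln(0.5100/0.4900) = 0.0400
θ = b + logit/(a) = 2.2 + 0.0400/1.9700 = 2.2203

2.22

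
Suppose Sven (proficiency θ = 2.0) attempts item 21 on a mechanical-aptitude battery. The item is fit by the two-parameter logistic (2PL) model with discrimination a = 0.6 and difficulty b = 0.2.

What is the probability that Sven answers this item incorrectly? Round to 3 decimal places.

P(θ) = 1 / (1 + exp(−a(θ − b)))
Exponent: 0.6 × (2.0 − 0.2) = 1.0800
1/(1 + e^{-1.0800}) = 0.7465
P(incorrect) = 1 − 0.7465 = 0.2535

0.254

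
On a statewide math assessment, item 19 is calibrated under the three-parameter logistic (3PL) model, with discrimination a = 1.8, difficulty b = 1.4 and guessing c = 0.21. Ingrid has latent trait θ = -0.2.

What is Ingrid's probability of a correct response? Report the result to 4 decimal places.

0.2520

P(θ) = c + (1 − c) · 1 / (1 + exp(−a(θ − b)))
Exponent: 1.8 × (-0.2 − 1.4) = -2.8800
1/(1 + e^{2.8800}) = 0.0532
P = 0.21 + 0.79 × 0.0532 = 0.2520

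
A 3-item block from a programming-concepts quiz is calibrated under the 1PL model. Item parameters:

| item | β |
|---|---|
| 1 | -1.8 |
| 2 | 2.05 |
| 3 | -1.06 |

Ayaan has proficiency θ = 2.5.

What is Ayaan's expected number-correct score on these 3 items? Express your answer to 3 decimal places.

2.570

P(θ) = 1 / (1 + exp(−(θ − β)))
P_1 = 1/(1+e^{-4.3000}) = 0.9866
P_2 = 1/(1+e^{-0.4500}) = 0.6106
P_3 = 1/(1+e^{-3.5600}) = 0.9723
E[score] = 0.9866 + 0.6106 + 0.9723 = 2.5696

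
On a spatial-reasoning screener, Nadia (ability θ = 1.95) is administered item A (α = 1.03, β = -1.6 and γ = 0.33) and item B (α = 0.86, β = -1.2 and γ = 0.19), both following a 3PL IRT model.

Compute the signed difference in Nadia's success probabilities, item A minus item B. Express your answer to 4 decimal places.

0.0337

P(θ) = γ + (1 − γ) · 1 / (1 + exp(−α(θ − β)))
P_A = 0.9831
P_B = 0.9494
P_A − P_B = 0.0337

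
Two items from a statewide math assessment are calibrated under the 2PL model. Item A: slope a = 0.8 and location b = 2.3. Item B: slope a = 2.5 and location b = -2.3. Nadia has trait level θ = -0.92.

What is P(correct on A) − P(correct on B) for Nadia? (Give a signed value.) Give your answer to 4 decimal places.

P(θ) = 1 / (1 + exp(−a(θ − b)))
P_A = 0.0707
P_B = 0.9692
P_A − P_B = -0.8985

-0.8985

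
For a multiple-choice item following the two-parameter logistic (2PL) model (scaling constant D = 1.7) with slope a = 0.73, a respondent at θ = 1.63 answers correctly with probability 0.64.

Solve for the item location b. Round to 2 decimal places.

1.17

P(θ) = 1 / (1 + exp(−D·a(θ − b)))
logit(0.64) = ln(0.64/0.36) = 0.5754
b = θ − logit/(1.7·a) = 1.63 − 0.5754/1.2410 = 1.1664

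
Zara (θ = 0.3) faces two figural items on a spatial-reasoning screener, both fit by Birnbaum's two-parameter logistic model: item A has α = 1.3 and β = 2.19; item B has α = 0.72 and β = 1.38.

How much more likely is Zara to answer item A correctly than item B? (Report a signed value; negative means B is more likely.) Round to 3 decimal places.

-0.236

P(θ) = 1 / (1 + exp(−α(θ − β)))
P_A = 0.0789
P_B = 0.3148
P_A − P_B = -0.2359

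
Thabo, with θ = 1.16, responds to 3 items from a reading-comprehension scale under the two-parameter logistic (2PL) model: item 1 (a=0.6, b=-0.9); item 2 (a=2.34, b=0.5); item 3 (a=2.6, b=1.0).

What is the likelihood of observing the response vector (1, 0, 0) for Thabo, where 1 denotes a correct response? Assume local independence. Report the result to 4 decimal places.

0.0542

P(θ) = 1 / (1 + exp(−a(θ − b)))
P_1 = 1/(1+e^{-1.2360}) = 0.7749
P_2 = 1/(1+e^{-1.5444}) = 0.8241
P_3 = 1/(1+e^{-0.4160}) = 0.6025
L = P_1 × (1−P_2) × (1−P_3) = 0.7749 × 0.1759 × 0.3975 = 0.05417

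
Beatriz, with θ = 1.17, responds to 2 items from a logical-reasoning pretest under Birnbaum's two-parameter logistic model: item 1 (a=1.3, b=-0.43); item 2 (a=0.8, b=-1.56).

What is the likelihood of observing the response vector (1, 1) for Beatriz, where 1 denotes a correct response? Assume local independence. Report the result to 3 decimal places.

0.799

P(θ) = 1 / (1 + exp(−a(θ − b)))
P_1 = 1/(1+e^{-2.0800}) = 0.8889
P_2 = 1/(1+e^{-2.1840}) = 0.8988
L = P_1 × P_2 = 0.8889 × 0.8988 = 0.79899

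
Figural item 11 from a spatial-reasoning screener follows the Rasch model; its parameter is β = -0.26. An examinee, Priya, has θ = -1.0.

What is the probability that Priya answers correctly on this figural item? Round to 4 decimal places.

0.3230

P(θ) = 1 / (1 + exp(−(θ − β)))
Exponent: (-1.0 − (-0.26)) = -0.7400
1/(1 + e^{0.7400}) = 0.3230
P = 0.3230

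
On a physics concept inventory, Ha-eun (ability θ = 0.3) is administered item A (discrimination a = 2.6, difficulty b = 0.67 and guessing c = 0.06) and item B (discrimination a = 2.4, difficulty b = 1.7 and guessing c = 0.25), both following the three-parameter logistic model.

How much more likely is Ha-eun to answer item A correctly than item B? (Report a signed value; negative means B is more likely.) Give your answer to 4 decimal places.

P(θ) = c + (1 − c) · 1 / (1 + exp(−a(θ − b)))
P_A = 0.3199
P_B = 0.2752
P_A − P_B = 0.0447

0.0447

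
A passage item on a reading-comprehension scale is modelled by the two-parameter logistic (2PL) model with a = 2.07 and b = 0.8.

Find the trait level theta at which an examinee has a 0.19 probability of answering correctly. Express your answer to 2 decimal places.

P(theta) = 1 / (1 + exp(−a(theta − b)))
logit = ln(0.1900/0.8100) = -1.4500
theta = b + logit/(a) = 0.8 + (-1.4500)/2.0700 = 0.0995

0.10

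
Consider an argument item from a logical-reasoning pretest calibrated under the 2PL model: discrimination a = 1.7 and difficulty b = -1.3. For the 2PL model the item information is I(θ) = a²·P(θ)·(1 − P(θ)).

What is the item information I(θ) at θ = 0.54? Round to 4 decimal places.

0.1162

P = 1/(1+e^{-3.1280}) = 0.9580
P(1−P) = 0.9580 × 0.0420 = 0.0402
I = a² × P(1−P) = 1.7² × 0.0402 = 0.11619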